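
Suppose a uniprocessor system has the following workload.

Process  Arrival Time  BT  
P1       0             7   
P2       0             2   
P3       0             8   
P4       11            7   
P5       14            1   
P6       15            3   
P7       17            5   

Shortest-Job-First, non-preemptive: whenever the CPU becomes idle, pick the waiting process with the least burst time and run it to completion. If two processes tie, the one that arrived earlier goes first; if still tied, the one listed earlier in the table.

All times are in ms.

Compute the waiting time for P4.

Gantt: | P2 0-2 | P1 2-9 | P3 9-17 | P5 17-18 | P6 18-21 | P7 21-26 | P4 26-33 |
Completion: P1=9  P2=2  P3=17  P4=33  P5=18  P6=21  P7=26
Turnaround (C−A): P1=9  P2=2  P3=17  P4=22  P5=4  P6=6  P7=9
Waiting(P4) = turnaround − burst = 22 − 7 = 15

15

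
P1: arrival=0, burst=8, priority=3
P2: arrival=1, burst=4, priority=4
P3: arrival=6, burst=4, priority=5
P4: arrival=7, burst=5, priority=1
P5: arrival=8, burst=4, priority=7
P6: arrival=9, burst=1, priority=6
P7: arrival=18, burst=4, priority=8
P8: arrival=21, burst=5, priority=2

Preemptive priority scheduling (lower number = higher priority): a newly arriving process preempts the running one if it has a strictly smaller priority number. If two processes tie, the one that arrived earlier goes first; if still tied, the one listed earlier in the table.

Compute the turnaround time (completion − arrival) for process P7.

17

Schedule: | P1 0-7 | P4 7-12 | P1 12-13 | P2 13-17 | P3 17-21 | P8 21-26 | P6 26-27 | P5 27-31 | P7 31-35 |
Completion: P1=13  P2=17  P3=21  P4=12  P5=31  P6=27  P7=35  P8=26
Turnaround (C−A): P1=13  P2=16  P3=15  P4=5  P5=23  P6=18  P7=17  P8=5
Turnaround(P7) = completion − arrival = 35 − 18 = 17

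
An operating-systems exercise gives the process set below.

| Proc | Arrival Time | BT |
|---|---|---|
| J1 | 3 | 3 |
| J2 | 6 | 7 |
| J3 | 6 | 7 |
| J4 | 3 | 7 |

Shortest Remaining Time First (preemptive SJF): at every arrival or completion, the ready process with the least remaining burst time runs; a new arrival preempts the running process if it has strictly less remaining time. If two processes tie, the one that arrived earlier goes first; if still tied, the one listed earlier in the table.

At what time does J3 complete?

Schedule: | idle 0-3 | J1 3-6 | J4 6-13 | J2 13-20 | J3 20-27 |
Completion: J1=6  J2=20  J3=27  J4=13
Turnaround (C−A): J1=3  J2=14  J3=21  J4=10

27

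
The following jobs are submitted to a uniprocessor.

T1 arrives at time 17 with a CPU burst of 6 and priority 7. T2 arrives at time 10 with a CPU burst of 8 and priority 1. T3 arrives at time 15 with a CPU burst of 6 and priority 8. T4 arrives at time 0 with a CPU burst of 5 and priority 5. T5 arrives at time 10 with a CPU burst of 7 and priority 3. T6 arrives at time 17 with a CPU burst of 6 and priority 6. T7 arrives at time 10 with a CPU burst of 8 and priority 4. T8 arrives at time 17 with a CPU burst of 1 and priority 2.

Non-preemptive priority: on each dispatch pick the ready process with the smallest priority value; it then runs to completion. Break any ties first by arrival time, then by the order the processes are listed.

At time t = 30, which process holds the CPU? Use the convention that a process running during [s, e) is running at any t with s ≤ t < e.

Gantt: | T4 0-5 | idle 5-10 | T2 10-18 | T8 18-19 | T5 19-26 | T7 26-34 | T6 34-40 | T1 40-46 | T3 46-52 |
Completion: T1=46  T2=18  T3=52  T4=5  T5=26  T6=40  T7=34  T8=19
Turnaround (C−A): T1=29  T2=8  T3=37  T4=5  T5=16  T6=23  T7=24  T8=2

T7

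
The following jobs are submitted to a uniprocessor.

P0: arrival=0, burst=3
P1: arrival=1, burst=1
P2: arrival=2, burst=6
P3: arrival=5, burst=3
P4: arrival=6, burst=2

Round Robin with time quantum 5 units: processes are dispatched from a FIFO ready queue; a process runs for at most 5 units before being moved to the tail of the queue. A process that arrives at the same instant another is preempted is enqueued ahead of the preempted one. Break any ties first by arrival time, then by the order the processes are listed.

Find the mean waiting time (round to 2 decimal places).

Gantt: | P0 0-3 | P1 3-4 | P2 4-9 | P3 9-12 | P4 12-14 | P2 14-15 |
Completion: P0=3  P1=4  P2=15  P3=12  P4=14
Turnaround (C−A): P0=3  P1=3  P2=13  P3=7  P4=8
Waiting times: P0=0, P1=2, P2=7, P3=4, P4=6
Average waiting = (0+2+7+4+6) / 5 = 19/5 = 3.80

3.80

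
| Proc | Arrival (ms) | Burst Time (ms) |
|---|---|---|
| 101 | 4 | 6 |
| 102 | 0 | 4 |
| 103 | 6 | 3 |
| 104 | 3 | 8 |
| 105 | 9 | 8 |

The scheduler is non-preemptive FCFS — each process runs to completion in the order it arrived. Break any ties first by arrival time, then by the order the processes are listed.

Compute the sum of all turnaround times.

62

Gantt: | 102 0-4 | 104 4-12 | 101 12-18 | 103 18-21 | 105 21-29 |
Completion: 101=18  102=4  103=21  104=12  105=29
Turnaround = completion − arrival: 101=14, 102=4, 103=15, 104=9, 105=20
Total turnaround = 14 + 4 + 15 + 9 + 20 = 62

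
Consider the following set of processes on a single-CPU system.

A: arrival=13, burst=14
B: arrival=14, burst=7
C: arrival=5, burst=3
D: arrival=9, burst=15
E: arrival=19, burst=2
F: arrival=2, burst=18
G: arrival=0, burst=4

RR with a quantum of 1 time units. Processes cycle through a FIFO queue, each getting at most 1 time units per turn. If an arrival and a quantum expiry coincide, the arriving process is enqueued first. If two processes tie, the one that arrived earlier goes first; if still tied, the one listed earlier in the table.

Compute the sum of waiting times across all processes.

150

Timeline: | G 0-2 | F 2-3 | G 3-4 | F 4-5 | G 5-6 | C 6-7 | F 7-8 | C 8-9 | F 9-10 | D 10-11 | C 11-12 | F 12-13 | D 13-14 | A 14-15 | F 15-16 | B 16-17 | D 17-18 | A 18-19 | F 19-20 | B 20-21 | D 21-22 | E 22-23 | A 23-24 | F 24-25 | B 25-26 | D 26-27 | E 27-28 | A 28-29 | F 29-30 | B 30-31 | D 31-32 | A 32-33 | F 33-34 | B 34-35 | D 35-36 | A 36-37 | F 37-38 | B 38-39 | D 39-40 | A 40-41 | F 41-42 | B 42-43 | D 43-44 | A 44-45 | F 45-46 | D 46-47 | A 47-48 | F 48-49 | D 49-50 | A 50-51 | F 51-52 | D 52-53 | A 53-54 | F 54-55 | D 55-56 | A 56-57 | F 57-58 | D 58-59 | A 59-60 | F 60-61 | D 61-62 | A 62-63 |
Completion: A=63  B=43  C=12  D=62  E=28  F=61  G=6
Turnaround (C−A): A=50  B=29  C=7  D=53  E=9  F=59  G=6
Waiting = turnaround − burst: A=36, B=22, C=4, D=38, E=7, F=41, G=2
Total waiting = 36 + 22 + 4 + 38 + 7 + 41 + 2 = 150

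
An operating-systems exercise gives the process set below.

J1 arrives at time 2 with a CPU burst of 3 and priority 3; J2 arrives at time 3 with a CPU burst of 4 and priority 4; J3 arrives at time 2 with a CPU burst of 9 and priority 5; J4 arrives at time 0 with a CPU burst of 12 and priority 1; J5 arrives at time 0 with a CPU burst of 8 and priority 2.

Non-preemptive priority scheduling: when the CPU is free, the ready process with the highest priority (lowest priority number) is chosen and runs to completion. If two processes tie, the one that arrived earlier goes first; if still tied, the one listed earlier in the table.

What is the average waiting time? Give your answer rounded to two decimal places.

Timeline: | J4 0-12 | J5 12-20 | J1 20-23 | J2 23-27 | J3 27-36 |
Completion: J1=23  J2=27  J3=36  J4=12  J5=20
Turnaround (C−A): J1=21  J2=24  J3=34  J4=12  J5=20
Waiting times: J1=18, J2=20, J3=25, J4=0, J5=12
Average waiting = (18+20+25+0+12) / 5 = 75/5 = 15.00

15.00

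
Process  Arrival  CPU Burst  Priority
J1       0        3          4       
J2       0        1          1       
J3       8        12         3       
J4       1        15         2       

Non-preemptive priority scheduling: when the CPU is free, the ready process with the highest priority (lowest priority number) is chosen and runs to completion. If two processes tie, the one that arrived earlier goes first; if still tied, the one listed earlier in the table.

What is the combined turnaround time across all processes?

Timeline: | J2 0-1 | J4 1-16 | J3 16-28 | J1 28-31 |
Completion: J1=31  J2=1  J3=28  J4=16
Turnaround (C−A): J1=31  J2=1  J3=20  J4=15
Turnaround = completion − arrival: J1=31, J2=1, J3=20, J4=15
Total turnaround = 31 + 1 + 20 + 15 = 67

67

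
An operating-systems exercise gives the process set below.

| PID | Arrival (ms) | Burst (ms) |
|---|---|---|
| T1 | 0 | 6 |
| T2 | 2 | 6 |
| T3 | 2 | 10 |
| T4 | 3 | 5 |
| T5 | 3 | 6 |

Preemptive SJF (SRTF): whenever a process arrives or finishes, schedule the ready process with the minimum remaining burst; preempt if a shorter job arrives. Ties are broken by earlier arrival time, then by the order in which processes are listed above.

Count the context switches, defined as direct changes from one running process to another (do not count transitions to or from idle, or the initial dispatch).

4

Timeline: | T1 0-6 | T4 6-11 | T2 11-17 | T5 17-23 | T3 23-33 |
Completion: T1=6  T2=17  T3=33  T4=11  T5=23
Turnaround (C−A): T1=6  T2=15  T3=31  T4=8  T5=20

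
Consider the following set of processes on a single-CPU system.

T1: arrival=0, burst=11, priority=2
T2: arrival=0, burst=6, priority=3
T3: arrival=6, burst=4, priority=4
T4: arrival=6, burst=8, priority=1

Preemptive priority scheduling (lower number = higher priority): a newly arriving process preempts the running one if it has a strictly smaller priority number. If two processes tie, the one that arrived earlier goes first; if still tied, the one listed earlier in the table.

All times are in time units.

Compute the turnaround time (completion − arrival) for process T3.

23

Gantt: | T1 0-6 | T4 6-14 | T1 14-19 | T2 19-25 | T3 25-29 |
Completion: T1=19  T2=25  T3=29  T4=14
Turnaround(T3) = completion − arrival = 29 − 6 = 23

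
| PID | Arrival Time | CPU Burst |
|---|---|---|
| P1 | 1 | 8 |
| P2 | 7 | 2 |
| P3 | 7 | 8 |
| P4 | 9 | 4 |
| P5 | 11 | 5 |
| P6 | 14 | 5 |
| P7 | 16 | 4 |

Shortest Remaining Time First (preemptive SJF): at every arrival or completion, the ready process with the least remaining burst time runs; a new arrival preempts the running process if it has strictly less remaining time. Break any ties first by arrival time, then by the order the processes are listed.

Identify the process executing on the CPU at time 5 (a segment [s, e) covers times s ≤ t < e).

Gantt: | idle 0-1 | P1 1-9 | P2 9-11 | P4 11-15 | P5 15-20 | P7 20-24 | P6 24-29 | P3 29-37 |
Completion: P1=9  P2=11  P3=37  P4=15  P5=20  P6=29  P7=24
Turnaround (C−A): P1=8  P2=4  P3=30  P4=6  P5=9  P6=15  P7=8

P1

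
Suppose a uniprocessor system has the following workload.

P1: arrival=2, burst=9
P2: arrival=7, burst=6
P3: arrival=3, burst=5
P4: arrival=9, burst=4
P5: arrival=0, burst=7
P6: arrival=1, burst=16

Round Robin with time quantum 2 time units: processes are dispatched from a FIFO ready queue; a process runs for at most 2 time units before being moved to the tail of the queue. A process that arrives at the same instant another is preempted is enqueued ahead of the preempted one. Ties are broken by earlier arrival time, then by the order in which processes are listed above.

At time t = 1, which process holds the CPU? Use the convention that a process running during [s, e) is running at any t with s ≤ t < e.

Schedule: | P5 0-2 | P6 2-4 | P1 4-6 | P5 6-8 | P3 8-10 | P6 10-12 | P1 12-14 | P2 14-16 | P5 16-18 | P4 18-20 | P3 20-22 | P6 22-24 | P1 24-26 | P2 26-28 | P5 28-29 | P4 29-31 | P3 31-32 | P6 32-34 | P1 34-36 | P2 36-38 | P6 38-40 | P1 40-41 | P6 41-47 |
Completion: P1=41  P2=38  P3=32  P4=31  P5=29  P6=47
Turnaround (C−A): P1=39  P2=31  P3=29  P4=22  P5=29  P6=46

P5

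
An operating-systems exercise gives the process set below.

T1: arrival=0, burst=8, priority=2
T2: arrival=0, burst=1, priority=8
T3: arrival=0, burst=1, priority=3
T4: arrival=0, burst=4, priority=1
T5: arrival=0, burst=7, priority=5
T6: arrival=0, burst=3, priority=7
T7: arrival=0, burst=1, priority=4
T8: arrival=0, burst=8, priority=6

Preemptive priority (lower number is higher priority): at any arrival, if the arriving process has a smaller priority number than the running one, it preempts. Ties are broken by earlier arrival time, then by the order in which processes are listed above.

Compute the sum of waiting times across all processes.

Timeline: | T4 0-4 | T1 4-12 | T3 12-13 | T7 13-14 | T5 14-21 | T8 21-29 | T6 29-32 | T2 32-33 |
Completion: T1=12  T2=33  T3=13  T4=4  T5=21  T6=32  T7=14  T8=29
Turnaround (C−A): T1=12  T2=33  T3=13  T4=4  T5=21  T6=32  T7=14  T8=29
Waiting = turnaround − burst: T1=4, T2=32, T3=12, T4=0, T5=14, T6=29, T7=13, T8=21
Total waiting = 4 + 32 + 12 + 0 + 14 + 29 + 13 + 21 = 125

125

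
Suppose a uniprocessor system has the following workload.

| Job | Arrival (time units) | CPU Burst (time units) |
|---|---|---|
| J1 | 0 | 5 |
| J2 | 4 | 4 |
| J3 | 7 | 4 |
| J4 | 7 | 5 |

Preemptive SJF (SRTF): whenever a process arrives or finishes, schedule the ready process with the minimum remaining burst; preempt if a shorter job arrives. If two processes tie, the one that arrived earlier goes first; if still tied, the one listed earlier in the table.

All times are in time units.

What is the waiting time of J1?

0

Gantt: | J1 0-5 | J2 5-9 | J3 9-13 | J4 13-18 |
Completion: J1=5  J2=9  J3=13  J4=18
Waiting(J1) = turnaround − burst = 5 − 5 = 0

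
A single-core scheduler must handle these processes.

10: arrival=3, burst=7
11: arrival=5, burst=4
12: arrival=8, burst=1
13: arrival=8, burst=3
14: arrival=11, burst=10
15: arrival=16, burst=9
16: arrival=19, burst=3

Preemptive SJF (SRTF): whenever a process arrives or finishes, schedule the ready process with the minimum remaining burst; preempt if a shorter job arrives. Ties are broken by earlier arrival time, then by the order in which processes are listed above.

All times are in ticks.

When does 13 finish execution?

13

Timeline: | idle 0-3 | 10 3-5 | 11 5-9 | 12 9-10 | 13 10-13 | 10 13-18 | 15 18-19 | 16 19-22 | 15 22-30 | 14 30-40 |
Completion: 10=18  11=9  12=10  13=13  14=40  15=30  16=22
Turnaround (C−A): 10=15  11=4  12=2  13=5  14=29  15=14  16=3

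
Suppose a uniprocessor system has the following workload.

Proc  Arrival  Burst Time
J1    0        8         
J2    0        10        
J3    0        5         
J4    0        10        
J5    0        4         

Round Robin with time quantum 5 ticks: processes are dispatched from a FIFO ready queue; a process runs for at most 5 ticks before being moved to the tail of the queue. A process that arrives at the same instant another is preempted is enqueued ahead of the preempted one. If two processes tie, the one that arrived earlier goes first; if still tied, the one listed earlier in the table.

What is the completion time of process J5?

Schedule: | J1 0-5 | J2 5-10 | J3 10-15 | J4 15-20 | J5 20-24 | J1 24-27 | J2 27-32 | J4 32-37 |
Completion: J1=27  J2=32  J3=15  J4=37  J5=24
Turnaround (C−A): J1=27  J2=32  J3=15  J4=37  J5=24

24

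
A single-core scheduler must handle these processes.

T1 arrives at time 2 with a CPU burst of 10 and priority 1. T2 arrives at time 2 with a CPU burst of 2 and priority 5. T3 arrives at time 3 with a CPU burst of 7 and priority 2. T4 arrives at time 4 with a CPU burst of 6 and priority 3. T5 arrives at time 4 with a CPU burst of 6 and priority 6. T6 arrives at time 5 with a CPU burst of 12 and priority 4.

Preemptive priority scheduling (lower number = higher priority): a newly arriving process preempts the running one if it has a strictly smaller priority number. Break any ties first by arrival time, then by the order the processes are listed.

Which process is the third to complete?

Schedule: | idle 0-2 | T1 2-12 | T3 12-19 | T4 19-25 | T6 25-37 | T2 37-39 | T5 39-45 |
Completion: T1=12  T2=39  T3=19  T4=25  T5=45  T6=37
Finish order: T1 → T3 → T4 → T6 → T2 → T5

T4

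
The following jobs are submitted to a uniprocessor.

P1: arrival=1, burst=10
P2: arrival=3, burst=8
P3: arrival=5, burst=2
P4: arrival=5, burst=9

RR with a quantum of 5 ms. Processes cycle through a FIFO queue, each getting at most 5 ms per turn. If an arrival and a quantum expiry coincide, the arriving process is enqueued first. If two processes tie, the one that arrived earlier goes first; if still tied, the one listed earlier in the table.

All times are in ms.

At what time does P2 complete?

26

Timeline: | idle 0-1 | P1 1-6 | P2 6-11 | P3 11-13 | P4 13-18 | P1 18-23 | P2 23-26 | P4 26-30 |
Completion: P1=23  P2=26  P3=13  P4=30
Turnaround (C−A): P1=22  P2=23  P3=8  P4=25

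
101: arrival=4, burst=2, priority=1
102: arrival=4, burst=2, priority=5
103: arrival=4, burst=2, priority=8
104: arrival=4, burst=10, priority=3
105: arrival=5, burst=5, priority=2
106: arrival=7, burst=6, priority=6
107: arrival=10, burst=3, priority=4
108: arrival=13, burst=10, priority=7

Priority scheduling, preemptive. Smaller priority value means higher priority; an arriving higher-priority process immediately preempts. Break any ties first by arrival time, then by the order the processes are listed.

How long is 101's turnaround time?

2

Schedule: | idle 0-4 | 101 4-6 | 105 6-11 | 104 11-21 | 107 21-24 | 102 24-26 | 106 26-32 | 108 32-42 | 103 42-44 |
Completion: 101=6  102=26  103=44  104=21  105=11  106=32  107=24  108=42
Turnaround(101) = completion − arrival = 6 − 4 = 2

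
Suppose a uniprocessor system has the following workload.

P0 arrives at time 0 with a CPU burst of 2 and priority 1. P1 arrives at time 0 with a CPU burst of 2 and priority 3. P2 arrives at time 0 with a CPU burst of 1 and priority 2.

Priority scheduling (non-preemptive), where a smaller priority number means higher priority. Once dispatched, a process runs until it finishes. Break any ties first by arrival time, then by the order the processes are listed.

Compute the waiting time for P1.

3

Schedule: | P0 0-2 | P2 2-3 | P1 3-5 |
Completion: P0=2  P1=5  P2=3
Waiting(P1) = turnaround − burst = 5 − 2 = 3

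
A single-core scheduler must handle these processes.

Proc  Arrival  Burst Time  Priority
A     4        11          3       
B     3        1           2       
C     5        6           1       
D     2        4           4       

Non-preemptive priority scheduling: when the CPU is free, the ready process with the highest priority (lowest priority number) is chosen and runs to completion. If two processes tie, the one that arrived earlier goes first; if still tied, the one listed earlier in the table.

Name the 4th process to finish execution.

A

Gantt: | idle 0-2 | D 2-6 | C 6-12 | B 12-13 | A 13-24 |
Completion: A=24  B=13  C=12  D=6
Turnaround (C−A): A=20  B=10  C=7  D=4
Finish order: D → C → B → A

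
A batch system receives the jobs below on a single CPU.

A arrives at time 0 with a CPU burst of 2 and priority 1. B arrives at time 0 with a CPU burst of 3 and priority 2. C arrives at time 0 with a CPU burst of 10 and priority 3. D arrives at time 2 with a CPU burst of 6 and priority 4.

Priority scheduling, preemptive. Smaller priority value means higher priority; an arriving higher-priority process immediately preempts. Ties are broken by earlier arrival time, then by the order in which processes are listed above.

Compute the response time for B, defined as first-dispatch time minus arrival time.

2

Gantt: | A 0-2 | B 2-5 | C 5-15 | D 15-21 |
Completion: A=2  B=5  C=15  D=21
Turnaround (C−A): A=2  B=5  C=15  D=19
Response(B) = first start − arrival = 2 − 0 = 2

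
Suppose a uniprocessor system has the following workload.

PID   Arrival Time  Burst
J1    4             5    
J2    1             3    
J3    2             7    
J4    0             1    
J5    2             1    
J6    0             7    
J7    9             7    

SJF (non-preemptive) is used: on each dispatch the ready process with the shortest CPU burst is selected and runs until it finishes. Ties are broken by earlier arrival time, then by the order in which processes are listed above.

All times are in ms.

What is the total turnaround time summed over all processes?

74

Timeline: | J4 0-1 | J2 1-4 | J5 4-5 | J1 5-10 | J6 10-17 | J3 17-24 | J7 24-31 |
Completion: J1=10  J2=4  J3=24  J4=1  J5=5  J6=17  J7=31
Turnaround = completion − arrival: J1=6, J2=3, J3=22, J4=1, J5=3, J6=17, J7=22
Total turnaround = 6 + 3 + 22 + 1 + 3 + 17 + 22 = 74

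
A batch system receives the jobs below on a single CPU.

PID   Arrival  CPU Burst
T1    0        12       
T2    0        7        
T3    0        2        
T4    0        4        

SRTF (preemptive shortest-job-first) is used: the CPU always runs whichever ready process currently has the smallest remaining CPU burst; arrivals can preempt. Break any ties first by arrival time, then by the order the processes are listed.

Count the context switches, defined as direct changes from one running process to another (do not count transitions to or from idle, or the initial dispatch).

3

Schedule: | T3 0-2 | T4 2-6 | T2 6-13 | T1 13-25 |
Completion: T1=25  T2=13  T3=2  T4=6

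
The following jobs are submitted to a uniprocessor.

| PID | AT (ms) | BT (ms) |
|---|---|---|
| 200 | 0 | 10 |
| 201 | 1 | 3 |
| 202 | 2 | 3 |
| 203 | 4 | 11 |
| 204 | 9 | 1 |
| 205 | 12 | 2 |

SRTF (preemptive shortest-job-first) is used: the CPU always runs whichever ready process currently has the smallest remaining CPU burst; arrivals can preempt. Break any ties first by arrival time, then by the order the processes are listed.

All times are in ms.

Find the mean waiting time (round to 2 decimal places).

Timeline: | 200 0-1 | 201 1-4 | 202 4-7 | 200 7-9 | 204 9-10 | 200 10-12 | 205 12-14 | 200 14-19 | 203 19-30 |
Completion: 200=19  201=4  202=7  203=30  204=10  205=14
Turnaround (C−A): 200=19  201=3  202=5  203=26  204=1  205=2
Waiting times: 200=9, 201=0, 202=2, 203=15, 204=0, 205=0
Average waiting = (9+0+2+15+0+0) / 6 = 26/6 = 4.33

4.33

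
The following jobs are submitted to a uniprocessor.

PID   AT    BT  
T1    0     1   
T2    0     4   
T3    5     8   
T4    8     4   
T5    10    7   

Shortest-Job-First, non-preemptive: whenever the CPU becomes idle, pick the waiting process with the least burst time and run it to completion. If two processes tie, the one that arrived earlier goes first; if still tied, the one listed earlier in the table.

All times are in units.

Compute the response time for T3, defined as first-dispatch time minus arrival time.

0

Timeline: | T1 0-1 | T2 1-5 | T3 5-13 | T4 13-17 | T5 17-24 |
Completion: T1=1  T2=5  T3=13  T4=17  T5=24
Turnaround (C−A): T1=1  T2=5  T3=8  T4=9  T5=14
Response(T3) = first start − arrival = 5 − 5 = 0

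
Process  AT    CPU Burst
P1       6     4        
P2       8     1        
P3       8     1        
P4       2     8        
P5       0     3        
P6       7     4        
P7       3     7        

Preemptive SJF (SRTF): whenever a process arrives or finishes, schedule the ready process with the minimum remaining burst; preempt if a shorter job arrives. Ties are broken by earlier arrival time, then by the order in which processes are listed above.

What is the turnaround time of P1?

10

Schedule: | P5 0-3 | P7 3-8 | P2 8-9 | P3 9-10 | P7 10-12 | P1 12-16 | P6 16-20 | P4 20-28 |
Completion: P1=16  P2=9  P3=10  P4=28  P5=3  P6=20  P7=12
Turnaround (C−A): P1=10  P2=1  P3=2  P4=26  P5=3  P6=13  P7=9
Turnaround(P1) = completion − arrival = 16 − 6 = 10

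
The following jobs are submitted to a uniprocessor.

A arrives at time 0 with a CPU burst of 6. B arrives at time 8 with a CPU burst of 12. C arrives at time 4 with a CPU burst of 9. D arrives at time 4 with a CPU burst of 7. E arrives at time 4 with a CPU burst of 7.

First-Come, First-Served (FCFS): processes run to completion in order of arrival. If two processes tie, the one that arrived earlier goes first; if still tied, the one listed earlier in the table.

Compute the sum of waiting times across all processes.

52

Schedule: | A 0-6 | C 6-15 | D 15-22 | E 22-29 | B 29-41 |
Completion: A=6  B=41  C=15  D=22  E=29
Waiting = turnaround − burst: A=0, B=21, C=2, D=11, E=18
Total waiting = 0 + 21 + 2 + 11 + 18 = 52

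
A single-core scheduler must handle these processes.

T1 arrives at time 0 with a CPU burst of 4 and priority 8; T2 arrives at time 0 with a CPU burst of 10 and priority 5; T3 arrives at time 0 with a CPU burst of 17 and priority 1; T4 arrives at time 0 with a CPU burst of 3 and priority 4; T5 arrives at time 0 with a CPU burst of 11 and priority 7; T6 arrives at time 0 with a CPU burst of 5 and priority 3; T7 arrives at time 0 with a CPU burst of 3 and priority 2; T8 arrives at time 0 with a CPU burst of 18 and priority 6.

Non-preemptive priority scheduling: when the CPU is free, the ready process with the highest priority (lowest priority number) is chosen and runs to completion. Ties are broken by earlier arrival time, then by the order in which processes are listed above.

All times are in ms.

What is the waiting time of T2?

Schedule: | T3 0-17 | T7 17-20 | T6 20-25 | T4 25-28 | T2 28-38 | T8 38-56 | T5 56-67 | T1 67-71 |
Completion: T1=71  T2=38  T3=17  T4=28  T5=67  T6=25  T7=20  T8=56
Turnaround (C−A): T1=71  T2=38  T3=17  T4=28  T5=67  T6=25  T7=20  T8=56
Waiting(T2) = turnaround − burst = 38 − 10 = 28

28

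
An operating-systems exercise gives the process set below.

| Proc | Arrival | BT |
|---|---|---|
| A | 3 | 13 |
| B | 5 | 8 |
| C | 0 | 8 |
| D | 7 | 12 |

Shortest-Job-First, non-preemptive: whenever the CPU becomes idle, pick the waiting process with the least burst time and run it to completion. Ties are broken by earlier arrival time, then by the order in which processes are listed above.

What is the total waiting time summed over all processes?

37

Timeline: | C 0-8 | B 8-16 | D 16-28 | A 28-41 |
Completion: A=41  B=16  C=8  D=28
Turnaround (C−A): A=38  B=11  C=8  D=21
Waiting = turnaround − burst: A=25, B=3, C=0, D=9
Total waiting = 25 + 3 + 0 + 9 = 37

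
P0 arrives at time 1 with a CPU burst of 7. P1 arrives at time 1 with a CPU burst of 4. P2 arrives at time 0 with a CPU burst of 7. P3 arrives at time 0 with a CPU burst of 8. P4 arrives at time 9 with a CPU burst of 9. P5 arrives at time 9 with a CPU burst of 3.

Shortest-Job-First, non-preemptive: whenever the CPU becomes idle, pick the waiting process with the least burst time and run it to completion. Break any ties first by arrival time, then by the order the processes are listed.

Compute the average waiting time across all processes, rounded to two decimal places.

10.33

Gantt: | P2 0-7 | P1 7-11 | P5 11-14 | P0 14-21 | P3 21-29 | P4 29-38 |
Completion: P0=21  P1=11  P2=7  P3=29  P4=38  P5=14
Turnaround (C−A): P0=20  P1=10  P2=7  P3=29  P4=29  P5=5
Waiting times: P0=13, P1=6, P2=0, P3=21, P4=20, P5=2
Average waiting = (13+6+0+21+20+2) / 6 = 62/6 = 10.33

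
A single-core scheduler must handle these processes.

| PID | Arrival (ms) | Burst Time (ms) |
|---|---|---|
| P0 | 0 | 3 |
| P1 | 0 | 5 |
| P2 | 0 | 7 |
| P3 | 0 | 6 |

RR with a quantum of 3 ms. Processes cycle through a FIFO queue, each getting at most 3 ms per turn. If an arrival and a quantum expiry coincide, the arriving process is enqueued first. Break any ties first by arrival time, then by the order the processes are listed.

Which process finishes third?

P3

Schedule: | P0 0-3 | P1 3-6 | P2 6-9 | P3 9-12 | P1 12-14 | P2 14-17 | P3 17-20 | P2 20-21 |
Completion: P0=3  P1=14  P2=21  P3=20
Finish order: P0 → P1 → P3 → P2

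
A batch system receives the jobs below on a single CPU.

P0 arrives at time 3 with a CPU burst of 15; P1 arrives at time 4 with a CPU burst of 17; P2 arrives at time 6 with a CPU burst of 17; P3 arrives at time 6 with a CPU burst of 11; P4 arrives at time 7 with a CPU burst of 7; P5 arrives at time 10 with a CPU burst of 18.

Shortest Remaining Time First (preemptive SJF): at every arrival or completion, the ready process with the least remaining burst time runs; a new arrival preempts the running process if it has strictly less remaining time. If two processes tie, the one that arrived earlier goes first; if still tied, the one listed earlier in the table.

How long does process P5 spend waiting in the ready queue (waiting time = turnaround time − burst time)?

60

Schedule: | idle 0-3 | P0 3-6 | P3 6-7 | P4 7-14 | P3 14-24 | P0 24-36 | P1 36-53 | P2 53-70 | P5 70-88 |
Completion: P0=36  P1=53  P2=70  P3=24  P4=14  P5=88
Turnaround (C−A): P0=33  P1=49  P2=64  P3=18  P4=7  P5=78
Waiting(P5) = turnaround − burst = 78 − 18 = 60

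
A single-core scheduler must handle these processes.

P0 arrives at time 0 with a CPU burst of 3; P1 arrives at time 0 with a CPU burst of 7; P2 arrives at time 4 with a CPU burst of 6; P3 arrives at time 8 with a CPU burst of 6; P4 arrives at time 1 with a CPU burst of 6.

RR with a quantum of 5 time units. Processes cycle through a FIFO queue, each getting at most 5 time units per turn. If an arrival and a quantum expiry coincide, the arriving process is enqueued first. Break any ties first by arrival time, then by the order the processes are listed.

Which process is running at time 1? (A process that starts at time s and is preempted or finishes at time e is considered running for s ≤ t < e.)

P0

Timeline: | P0 0-3 | P1 3-8 | P4 8-13 | P2 13-18 | P3 18-23 | P1 23-25 | P4 25-26 | P2 26-27 | P3 27-28 |
Completion: P0=3  P1=25  P2=27  P3=28  P4=26
Turnaround (C−A): P0=3  P1=25  P2=23  P3=20  P4=25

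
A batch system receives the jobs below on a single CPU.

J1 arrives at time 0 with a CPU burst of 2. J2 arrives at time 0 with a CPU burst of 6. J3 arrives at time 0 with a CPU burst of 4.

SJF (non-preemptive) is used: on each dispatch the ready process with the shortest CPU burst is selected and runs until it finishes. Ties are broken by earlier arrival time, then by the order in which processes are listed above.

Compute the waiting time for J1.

0

Gantt: | J1 0-2 | J3 2-6 | J2 6-12 |
Completion: J1=2  J2=12  J3=6
Waiting(J1) = turnaround − burst = 2 − 2 = 0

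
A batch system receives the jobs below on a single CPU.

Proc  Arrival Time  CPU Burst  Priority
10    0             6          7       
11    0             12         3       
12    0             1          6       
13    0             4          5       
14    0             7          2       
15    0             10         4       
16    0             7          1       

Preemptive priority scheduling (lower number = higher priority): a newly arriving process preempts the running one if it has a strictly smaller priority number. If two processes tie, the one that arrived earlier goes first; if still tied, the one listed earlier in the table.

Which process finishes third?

Gantt: | 16 0-7 | 14 7-14 | 11 14-26 | 15 26-36 | 13 36-40 | 12 40-41 | 10 41-47 |
Completion: 10=47  11=26  12=41  13=40  14=14  15=36  16=7
Turnaround (C−A): 10=47  11=26  12=41  13=40  14=14  15=36  16=7
Finish order: 16 → 14 → 11 → 15 → 13 → 12 → 10

11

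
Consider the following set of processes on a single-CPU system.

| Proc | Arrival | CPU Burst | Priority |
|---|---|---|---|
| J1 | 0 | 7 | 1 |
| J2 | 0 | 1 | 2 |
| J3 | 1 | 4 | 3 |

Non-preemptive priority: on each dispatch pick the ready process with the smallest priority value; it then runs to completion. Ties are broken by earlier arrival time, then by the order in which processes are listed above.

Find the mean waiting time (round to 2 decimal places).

4.67

Schedule: | J1 0-7 | J2 7-8 | J3 8-12 |
Completion: J1=7  J2=8  J3=12
Turnaround (C−A): J1=7  J2=8  J3=11
Waiting times: J1=0, J2=7, J3=7
Average waiting = (0+7+7) / 3 = 14/3 = 4.67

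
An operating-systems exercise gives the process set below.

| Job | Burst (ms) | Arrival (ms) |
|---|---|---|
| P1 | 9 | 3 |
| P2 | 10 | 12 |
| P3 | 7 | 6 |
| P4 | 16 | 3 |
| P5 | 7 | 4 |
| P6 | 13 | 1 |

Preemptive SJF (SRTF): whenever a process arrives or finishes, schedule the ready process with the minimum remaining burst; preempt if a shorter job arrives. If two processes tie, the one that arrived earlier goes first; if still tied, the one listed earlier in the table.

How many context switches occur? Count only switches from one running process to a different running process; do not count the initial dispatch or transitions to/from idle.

Gantt: | idle 0-1 | P6 1-3 | P1 3-4 | P5 4-11 | P3 11-18 | P1 18-26 | P2 26-36 | P6 36-47 | P4 47-63 |
Completion: P1=26  P2=36  P3=18  P4=63  P5=11  P6=47
Turnaround (C−A): P1=23  P2=24  P3=12  P4=60  P5=7  P6=46

7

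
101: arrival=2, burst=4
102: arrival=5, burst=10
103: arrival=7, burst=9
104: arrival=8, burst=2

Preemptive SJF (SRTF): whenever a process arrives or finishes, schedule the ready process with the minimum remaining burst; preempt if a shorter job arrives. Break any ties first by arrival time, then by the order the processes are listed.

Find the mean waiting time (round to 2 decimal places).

Timeline: | idle 0-2 | 101 2-6 | 102 6-8 | 104 8-10 | 102 10-18 | 103 18-27 |
Completion: 101=6  102=18  103=27  104=10
Turnaround (C−A): 101=4  102=13  103=20  104=2
Waiting times: 101=0, 102=3, 103=11, 104=0
Average waiting = (0+3+11+0) / 4 = 14/4 = 3.50

3.50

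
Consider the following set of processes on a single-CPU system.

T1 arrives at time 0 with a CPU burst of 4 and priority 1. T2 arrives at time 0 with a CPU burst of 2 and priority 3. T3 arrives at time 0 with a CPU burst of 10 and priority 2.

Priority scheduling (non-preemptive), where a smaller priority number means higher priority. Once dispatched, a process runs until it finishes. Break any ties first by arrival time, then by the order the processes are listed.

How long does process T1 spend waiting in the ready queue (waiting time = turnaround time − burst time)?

0

Gantt: | T1 0-4 | T3 4-14 | T2 14-16 |
Completion: T1=4  T2=16  T3=14
Turnaround (C−A): T1=4  T2=16  T3=14
Waiting(T1) = turnaround − burst = 4 − 4 = 0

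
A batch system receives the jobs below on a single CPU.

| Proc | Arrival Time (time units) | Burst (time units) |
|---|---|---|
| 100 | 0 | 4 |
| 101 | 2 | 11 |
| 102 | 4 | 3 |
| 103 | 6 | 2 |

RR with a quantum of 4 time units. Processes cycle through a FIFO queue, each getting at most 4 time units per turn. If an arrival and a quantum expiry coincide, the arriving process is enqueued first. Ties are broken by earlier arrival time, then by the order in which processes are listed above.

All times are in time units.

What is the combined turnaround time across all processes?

Timeline: | 100 0-4 | 101 4-8 | 102 8-11 | 103 11-13 | 101 13-20 |
Completion: 100=4  101=20  102=11  103=13
Turnaround (C−A): 100=4  101=18  102=7  103=7
Turnaround = completion − arrival: 100=4, 101=18, 102=7, 103=7
Total turnaround = 4 + 18 + 7 + 7 = 36

36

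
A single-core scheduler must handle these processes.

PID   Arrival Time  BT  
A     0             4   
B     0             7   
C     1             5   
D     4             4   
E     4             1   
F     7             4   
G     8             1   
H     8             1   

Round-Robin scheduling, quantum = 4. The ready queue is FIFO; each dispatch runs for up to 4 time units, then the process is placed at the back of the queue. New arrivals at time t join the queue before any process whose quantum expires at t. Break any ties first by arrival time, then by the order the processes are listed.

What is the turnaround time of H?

Gantt: | A 0-4 | B 4-8 | C 8-12 | D 12-16 | E 16-17 | F 17-21 | G 21-22 | H 22-23 | B 23-26 | C 26-27 |
Completion: A=4  B=26  C=27  D=16  E=17  F=21  G=22  H=23
Turnaround (C−A): A=4  B=26  C=26  D=12  E=13  F=14  G=14  H=15
Turnaround(H) = completion − arrival = 23 − 8 = 15

15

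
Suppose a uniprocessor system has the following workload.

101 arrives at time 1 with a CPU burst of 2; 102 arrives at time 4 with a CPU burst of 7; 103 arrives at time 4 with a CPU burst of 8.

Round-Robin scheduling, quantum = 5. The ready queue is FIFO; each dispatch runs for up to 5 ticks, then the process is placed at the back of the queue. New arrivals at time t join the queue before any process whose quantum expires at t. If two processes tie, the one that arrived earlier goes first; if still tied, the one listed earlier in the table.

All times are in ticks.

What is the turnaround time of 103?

Schedule: | idle 0-1 | 101 1-3 | idle 3-4 | 102 4-9 | 103 9-14 | 102 14-16 | 103 16-19 |
Completion: 101=3  102=16  103=19
Turnaround (C−A): 101=2  102=12  103=15
Turnaround(103) = completion − arrival = 19 − 4 = 15

15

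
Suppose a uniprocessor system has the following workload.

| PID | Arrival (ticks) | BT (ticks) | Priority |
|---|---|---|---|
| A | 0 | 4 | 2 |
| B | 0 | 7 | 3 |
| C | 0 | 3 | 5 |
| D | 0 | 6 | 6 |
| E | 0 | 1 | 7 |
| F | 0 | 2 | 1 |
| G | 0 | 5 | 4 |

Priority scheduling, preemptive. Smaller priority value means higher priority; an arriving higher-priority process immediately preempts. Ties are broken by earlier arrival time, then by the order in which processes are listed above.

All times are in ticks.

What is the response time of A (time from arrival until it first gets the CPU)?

Gantt: | F 0-2 | A 2-6 | B 6-13 | G 13-18 | C 18-21 | D 21-27 | E 27-28 |
Completion: A=6  B=13  C=21  D=27  E=28  F=2  G=18
Turnaround (C−A): A=6  B=13  C=21  D=27  E=28  F=2  G=18
Response(A) = first start − arrival = 2 − 0 = 2

2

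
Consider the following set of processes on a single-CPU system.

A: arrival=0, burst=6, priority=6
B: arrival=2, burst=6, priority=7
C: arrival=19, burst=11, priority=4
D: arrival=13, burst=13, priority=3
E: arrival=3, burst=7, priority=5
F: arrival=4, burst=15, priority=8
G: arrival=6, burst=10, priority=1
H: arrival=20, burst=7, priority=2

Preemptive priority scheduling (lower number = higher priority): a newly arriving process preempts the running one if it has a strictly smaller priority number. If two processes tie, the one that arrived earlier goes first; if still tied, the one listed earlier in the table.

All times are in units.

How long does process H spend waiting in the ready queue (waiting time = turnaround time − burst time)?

Timeline: | A 0-3 | E 3-6 | G 6-16 | D 16-20 | H 20-27 | D 27-36 | C 36-47 | E 47-51 | A 51-54 | B 54-60 | F 60-75 |
Completion: A=54  B=60  C=47  D=36  E=51  F=75  G=16  H=27
Turnaround (C−A): A=54  B=58  C=28  D=23  E=48  F=71  G=10  H=7
Waiting(H) = turnaround − burst = 7 − 7 = 0

0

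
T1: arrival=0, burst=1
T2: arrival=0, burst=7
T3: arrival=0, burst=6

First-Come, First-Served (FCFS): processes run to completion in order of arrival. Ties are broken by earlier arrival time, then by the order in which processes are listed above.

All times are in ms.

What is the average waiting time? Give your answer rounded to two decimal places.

3.00

Gantt: | T1 0-1 | T2 1-8 | T3 8-14 |
Completion: T1=1  T2=8  T3=14
Waiting times: T1=0, T2=1, T3=8
Average waiting = (0+1+8) / 3 = 9/3 = 3.00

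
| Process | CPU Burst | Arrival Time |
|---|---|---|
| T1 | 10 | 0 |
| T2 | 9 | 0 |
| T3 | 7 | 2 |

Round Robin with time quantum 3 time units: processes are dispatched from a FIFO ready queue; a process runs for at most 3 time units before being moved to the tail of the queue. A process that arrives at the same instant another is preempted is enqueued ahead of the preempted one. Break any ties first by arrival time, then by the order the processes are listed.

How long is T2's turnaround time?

Schedule: | T1 0-3 | T2 3-6 | T3 6-9 | T1 9-12 | T2 12-15 | T3 15-18 | T1 18-21 | T2 21-24 | T3 24-25 | T1 25-26 |
Completion: T1=26  T2=24  T3=25
Turnaround(T2) = completion − arrival = 24 − 0 = 24

24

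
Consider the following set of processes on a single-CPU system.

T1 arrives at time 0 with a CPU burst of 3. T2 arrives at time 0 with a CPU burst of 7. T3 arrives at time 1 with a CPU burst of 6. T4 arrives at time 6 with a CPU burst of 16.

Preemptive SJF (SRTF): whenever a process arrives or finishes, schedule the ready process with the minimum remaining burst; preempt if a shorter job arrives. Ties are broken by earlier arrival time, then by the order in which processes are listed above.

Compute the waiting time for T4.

Schedule: | T1 0-3 | T3 3-9 | T2 9-16 | T4 16-32 |
Completion: T1=3  T2=16  T3=9  T4=32
Waiting(T4) = turnaround − burst = 26 − 16 = 10

10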